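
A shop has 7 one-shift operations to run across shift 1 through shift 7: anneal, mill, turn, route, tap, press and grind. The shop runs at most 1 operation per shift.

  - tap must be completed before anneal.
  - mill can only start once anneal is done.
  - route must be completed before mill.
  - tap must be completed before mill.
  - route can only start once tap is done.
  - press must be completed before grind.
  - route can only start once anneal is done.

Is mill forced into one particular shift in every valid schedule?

No

mill can be shift 4 (e.g. press=shift 5, anneal=shift 2, grind=shift 6, turn=shift 7, mill=shift 4, tap=shift 1, route=shift 3) or shift 5 (e.g. press -> shift 4, route -> shift 3, grind -> shift 6, anneal -> shift 2, mill -> shift 5, tap -> shift 1, turn -> shift 7).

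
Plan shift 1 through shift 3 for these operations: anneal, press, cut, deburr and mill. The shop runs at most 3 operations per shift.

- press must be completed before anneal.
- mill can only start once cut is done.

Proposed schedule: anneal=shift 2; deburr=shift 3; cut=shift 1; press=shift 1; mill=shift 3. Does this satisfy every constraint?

The shop runs at most 3 operations per shift — holds.
mill can only start once cut is done — holds.
press must be completed before anneal — holds.

Valid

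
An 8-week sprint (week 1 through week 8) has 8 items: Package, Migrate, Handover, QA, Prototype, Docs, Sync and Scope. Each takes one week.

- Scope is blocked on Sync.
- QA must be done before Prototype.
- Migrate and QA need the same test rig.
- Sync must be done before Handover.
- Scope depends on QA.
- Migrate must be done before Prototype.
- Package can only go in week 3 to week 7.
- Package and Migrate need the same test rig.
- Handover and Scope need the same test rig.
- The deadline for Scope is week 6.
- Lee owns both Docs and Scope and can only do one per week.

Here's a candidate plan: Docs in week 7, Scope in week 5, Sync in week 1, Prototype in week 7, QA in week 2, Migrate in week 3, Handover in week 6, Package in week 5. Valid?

Valid

Scope depends on QA — holds.
Package can only go in week 3 to week 7 — holds.
The deadline for Scope is week 6 — holds.
QA must be done before Prototype — holds.
Migrate and QA need the same test rig — holds.
Package and Migrate need the same test rig — holds.
Handover and Scope need the same test rig — holds.
Sync must be done before Handover — holds.
Lee owns both Docs and Scope and can only do one per week — holds.
Scope is blocked on Sync — holds.
Migrate must be done before Prototype — holds.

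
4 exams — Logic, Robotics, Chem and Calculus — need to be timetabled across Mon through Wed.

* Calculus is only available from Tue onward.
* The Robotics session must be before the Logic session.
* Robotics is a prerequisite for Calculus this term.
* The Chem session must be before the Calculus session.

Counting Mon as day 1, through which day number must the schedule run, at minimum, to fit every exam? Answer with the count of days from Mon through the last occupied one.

2 days

The precedence chain requires at least 2 distinct days.
2 works (last occupied day: Tue): for example Robotics in Mon; Chem in Mon; Logic in Tue; Calculus in Tue.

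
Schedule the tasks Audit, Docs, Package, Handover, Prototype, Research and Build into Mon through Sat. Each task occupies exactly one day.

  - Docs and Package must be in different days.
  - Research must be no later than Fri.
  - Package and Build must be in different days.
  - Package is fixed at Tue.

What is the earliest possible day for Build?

Build at Mon is achievable: Audit=Mon, Build=Mon, Docs=Mon, Research=Mon, Handover=Mon, Prototype=Mon, Package=Tue.

Mon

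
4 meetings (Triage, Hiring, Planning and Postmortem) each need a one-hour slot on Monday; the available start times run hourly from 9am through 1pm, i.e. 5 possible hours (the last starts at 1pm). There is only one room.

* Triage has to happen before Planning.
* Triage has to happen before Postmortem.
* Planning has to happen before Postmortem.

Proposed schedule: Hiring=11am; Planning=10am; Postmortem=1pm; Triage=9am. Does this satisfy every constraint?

Planning has to happen before Postmortem — holds.
Triage has to happen before Planning — holds.
There is only one room — holds.
Triage has to happen before Postmortem — holds.

Valid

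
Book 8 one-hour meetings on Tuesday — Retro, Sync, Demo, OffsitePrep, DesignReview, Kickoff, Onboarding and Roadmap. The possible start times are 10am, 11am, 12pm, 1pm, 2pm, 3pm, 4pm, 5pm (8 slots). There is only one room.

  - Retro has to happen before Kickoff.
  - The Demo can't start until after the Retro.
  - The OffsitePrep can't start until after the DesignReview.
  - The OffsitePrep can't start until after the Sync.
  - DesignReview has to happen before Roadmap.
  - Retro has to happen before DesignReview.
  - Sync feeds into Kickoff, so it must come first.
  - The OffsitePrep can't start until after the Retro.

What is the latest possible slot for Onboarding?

Onboarding at 5pm is achievable: Sync -> 12pm, Roadmap -> 4pm, Demo -> 3pm, Onboarding -> 5pm, DesignReview -> 11am, Retro -> 10am, OffsitePrep -> 1pm, Kickoff -> 2pm.

5pm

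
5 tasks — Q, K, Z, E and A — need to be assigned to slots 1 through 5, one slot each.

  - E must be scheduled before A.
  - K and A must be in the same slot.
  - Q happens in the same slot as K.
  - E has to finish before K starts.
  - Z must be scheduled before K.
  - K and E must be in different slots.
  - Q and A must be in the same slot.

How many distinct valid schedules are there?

30

Splitting on Q: it can be 2 (1), 3 (4), 4 (9), 5 (16). Listing each branch's schedules as (K, Z, E, A):
Q=2: (2,1,1,2) — 1.
Q=3: (3,1,1,3) (3,1,2,3) (3,2,1,3) (3,2,2,3) — 4.
Q=4: (4,1,1,4) (4,1,2,4) (4,1,3,4) (4,2,1,4) (4,2,2,4) (4,2,3,4) (4,3,1,4) (4,3,2,4) (4,3,3,4) — 9.
Q=5: (5,1,1,5) (5,1,2,5) (5,1,3,5) (5,1,4,5) (5,2,1,5) (5,2,2,5) (5,2,3,5) (5,2,4,5) (5,3,1,5) (5,3,2,5) (5,3,3,5) (5,3,4,5) (5,4,1,5) (5,4,2,5) (5,4,3,5) (5,4,4,5) — 16.
Summing: 1 + 4 + 9 + 16 = 30.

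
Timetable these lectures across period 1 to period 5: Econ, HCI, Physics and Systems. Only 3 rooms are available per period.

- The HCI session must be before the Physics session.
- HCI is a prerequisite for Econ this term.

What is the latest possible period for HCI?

Downstream work caps HCI at period 4.
HCI at period 4 is achievable: Physics in period 5, HCI in period 4, Systems in period 1, Econ in period 5.

period 4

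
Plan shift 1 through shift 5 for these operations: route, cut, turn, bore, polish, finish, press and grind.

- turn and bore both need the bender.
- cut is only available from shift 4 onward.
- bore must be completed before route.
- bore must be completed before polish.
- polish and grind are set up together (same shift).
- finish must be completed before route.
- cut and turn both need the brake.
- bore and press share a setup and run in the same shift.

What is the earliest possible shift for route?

shift 2

Precedence pushes route to at least shift 2.
route at shift 2 is achievable: bore -> shift 1, polish -> shift 2, grind -> shift 2, cut -> shift 4, route -> shift 2, press -> shift 1, turn -> shift 2, finish -> shift 1.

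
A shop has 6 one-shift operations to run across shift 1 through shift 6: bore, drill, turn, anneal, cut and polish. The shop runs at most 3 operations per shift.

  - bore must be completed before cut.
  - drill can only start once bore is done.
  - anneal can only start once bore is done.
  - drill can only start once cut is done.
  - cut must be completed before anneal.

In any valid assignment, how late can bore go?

shift 4

Downstream work caps bore at shift 4.
bore at shift 4 is achievable: drill=shift 6, turn=shift 1, anneal=shift 6, polish=shift 1, cut=shift 5, bore=shift 4.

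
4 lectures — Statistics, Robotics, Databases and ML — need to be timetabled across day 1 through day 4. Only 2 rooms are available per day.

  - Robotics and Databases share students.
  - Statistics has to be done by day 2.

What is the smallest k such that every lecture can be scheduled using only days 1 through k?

With at most 2 per day and 4 lectures, at least 2 days are needed.
2 works (last occupied day: day 2): for example Robotics -> day 1, Statistics -> day 1, ML -> day 2, Databases -> day 2.

2 days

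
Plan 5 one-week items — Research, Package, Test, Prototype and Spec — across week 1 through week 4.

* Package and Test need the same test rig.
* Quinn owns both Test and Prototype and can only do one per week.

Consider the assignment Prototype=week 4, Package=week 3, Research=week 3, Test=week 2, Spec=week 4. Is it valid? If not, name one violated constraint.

Quinn owns both Test and Prototype and can only do one per week — holds.
Package and Test need the same test rig — holds.

Yes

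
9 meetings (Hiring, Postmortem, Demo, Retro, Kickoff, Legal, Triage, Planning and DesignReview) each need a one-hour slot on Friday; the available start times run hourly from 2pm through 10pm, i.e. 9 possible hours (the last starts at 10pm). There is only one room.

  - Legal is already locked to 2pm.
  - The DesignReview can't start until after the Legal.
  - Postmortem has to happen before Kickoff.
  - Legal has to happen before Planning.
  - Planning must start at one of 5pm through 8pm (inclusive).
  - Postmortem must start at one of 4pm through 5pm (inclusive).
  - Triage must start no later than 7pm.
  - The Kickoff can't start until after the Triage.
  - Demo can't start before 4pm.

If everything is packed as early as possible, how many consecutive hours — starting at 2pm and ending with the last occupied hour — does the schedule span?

9 hours

The precedence chain requires at least 2 distinct hours.
With at most 1 per hour and 9 meetings, at least 9 hours are needed.
Planning can't be placed before 5pm — that is hour 4 counting from 2pm — so the schedule must run through at least 4 hours.
9 works (last occupied hour: 10pm): for example Planning in 5pm, Legal in 2pm, Hiring in 9pm, Retro in 10pm, Kickoff in 7pm, Triage in 3pm, DesignReview in 8pm, Postmortem in 4pm, Demo in 6pm.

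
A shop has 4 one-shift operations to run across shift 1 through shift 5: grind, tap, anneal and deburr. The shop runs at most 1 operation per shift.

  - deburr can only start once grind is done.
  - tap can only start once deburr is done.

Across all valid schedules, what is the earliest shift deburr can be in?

shift 2

Precedence pushes deburr to at least shift 2; downstream work caps deburr at shift 4.
deburr at shift 2 is achievable: deburr in shift 2; tap in shift 3; anneal in shift 4; grind in shift 1.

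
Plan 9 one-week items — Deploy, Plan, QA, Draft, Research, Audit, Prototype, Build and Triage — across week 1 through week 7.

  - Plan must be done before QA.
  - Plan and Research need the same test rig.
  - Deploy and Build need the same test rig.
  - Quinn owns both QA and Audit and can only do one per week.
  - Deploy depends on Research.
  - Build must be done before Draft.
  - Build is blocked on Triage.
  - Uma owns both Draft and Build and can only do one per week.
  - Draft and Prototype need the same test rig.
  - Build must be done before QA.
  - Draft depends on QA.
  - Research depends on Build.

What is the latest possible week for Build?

week 5

Precedence pushes Build to at least week 2; downstream work caps Build at week 5.
Build at week 5 is achievable: Research -> week 6, Plan -> week 1, Prototype -> week 1, Audit -> week 1, Triage -> week 1, Draft -> week 7, Build -> week 5, QA -> week 6, Deploy -> week 7.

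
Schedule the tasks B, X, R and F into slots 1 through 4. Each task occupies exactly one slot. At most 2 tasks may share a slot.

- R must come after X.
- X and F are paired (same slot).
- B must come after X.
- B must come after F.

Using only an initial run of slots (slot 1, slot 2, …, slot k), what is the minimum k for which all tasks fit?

2 slots

The precedence chain requires at least 2 distinct slots.
With at most 2 per slot and 4 tasks, at least 2 slots are needed.
2 works (last occupied slot: 2): for example B=2, X=1, F=1, R=2.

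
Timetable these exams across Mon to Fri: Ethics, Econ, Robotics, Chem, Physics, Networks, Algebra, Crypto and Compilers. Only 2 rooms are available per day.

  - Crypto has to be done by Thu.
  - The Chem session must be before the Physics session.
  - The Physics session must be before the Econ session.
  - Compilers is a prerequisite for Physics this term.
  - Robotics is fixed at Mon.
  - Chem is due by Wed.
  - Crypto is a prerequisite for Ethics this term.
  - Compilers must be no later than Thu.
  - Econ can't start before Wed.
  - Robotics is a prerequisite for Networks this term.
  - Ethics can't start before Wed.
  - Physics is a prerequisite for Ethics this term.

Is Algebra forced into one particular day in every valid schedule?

No

Algebra can be Mon (e.g. Crypto in Wed; Compilers in Tue; Physics in Wed; Chem in Tue; Robotics in Mon; Econ in Thu; Algebra in Mon; Ethics in Thu; Networks in Fri) or Tue (e.g. Econ -> Thu; Crypto -> Wed; Algebra -> Tue; Chem -> Mon; Robotics -> Mon; Compilers -> Tue; Networks -> Fri; Ethics -> Thu; Physics -> Wed).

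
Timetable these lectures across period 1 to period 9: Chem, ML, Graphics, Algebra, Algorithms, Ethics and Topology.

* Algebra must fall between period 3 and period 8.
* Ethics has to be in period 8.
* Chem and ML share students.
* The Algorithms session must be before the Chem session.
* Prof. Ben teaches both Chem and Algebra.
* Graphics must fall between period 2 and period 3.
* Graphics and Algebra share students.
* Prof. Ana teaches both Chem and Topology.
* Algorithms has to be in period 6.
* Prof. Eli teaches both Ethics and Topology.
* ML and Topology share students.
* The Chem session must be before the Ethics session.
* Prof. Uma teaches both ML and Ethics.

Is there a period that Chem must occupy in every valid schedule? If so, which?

Algorithms is fixed at period 6 and must come before Chem, so Chem is at least period 7.
Ethics is fixed at period 8 and must come after Chem, so Chem is at most period 7.
So Chem must be period 7.

period 7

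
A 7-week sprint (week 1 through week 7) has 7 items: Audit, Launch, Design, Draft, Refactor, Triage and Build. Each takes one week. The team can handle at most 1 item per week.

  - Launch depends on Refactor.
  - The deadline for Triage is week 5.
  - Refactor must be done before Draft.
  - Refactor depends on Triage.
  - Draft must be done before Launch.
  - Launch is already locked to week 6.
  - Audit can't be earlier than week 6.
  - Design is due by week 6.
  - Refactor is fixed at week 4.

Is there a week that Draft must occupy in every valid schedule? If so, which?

Refactor is fixed at week 4 and must come before Draft, so Draft is at least week 5.
Launch is fixed at week 6 and must come after Draft, so Draft is at most week 5.
So Draft must be week 5.

week 5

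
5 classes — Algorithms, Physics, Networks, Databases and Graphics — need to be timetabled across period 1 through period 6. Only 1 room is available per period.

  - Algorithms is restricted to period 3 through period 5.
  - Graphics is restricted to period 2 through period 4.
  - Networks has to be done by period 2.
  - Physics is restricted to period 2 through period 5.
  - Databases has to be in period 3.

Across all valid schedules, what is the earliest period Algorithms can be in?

Algorithms is available from period 3; Algorithms's own window allows nothing later than period 5.
Algorithms at period 4 is achievable: Physics -> period 5, Graphics -> period 2, Databases -> period 3, Networks -> period 1, Algorithms -> period 4.
Nothing earlier works — the capacity limit rule out every period before period 4.

period 4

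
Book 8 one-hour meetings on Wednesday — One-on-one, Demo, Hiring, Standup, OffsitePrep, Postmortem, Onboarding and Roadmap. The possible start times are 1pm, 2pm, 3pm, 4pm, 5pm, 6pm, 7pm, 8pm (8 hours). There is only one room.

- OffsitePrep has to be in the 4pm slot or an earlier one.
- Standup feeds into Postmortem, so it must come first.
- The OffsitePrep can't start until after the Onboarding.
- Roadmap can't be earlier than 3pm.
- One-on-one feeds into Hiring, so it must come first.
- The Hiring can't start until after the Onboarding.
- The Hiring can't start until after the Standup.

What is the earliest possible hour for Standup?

1pm

Downstream work caps Standup at 7pm.
Standup at 1pm is achievable: Roadmap -> 4pm; Onboarding -> 2pm; OffsitePrep -> 3pm; Standup -> 1pm; Hiring -> 6pm; Demo -> 8pm; One-on-one -> 5pm; Postmortem -> 7pm.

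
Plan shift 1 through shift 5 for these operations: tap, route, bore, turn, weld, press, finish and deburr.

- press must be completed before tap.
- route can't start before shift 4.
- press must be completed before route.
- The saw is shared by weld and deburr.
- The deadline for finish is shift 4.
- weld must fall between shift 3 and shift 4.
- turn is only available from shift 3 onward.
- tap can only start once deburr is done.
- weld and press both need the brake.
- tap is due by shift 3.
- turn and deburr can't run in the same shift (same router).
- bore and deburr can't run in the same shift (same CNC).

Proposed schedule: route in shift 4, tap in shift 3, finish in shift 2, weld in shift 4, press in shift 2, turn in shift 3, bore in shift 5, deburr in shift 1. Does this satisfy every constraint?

Yes, all constraints hold

route can't start before shift 4 — holds.
weld must fall between shift 3 and shift 4 — holds.
tap is due by shift 3 — holds.
turn and deburr can't run in the same shift (same router) — holds.
The deadline for finish is shift 4 — holds.
press must be completed before tap — holds.
bore and deburr can't run in the same shift (same CNC) — holds.
turn is only available from shift 3 onward — holds.
press must be completed before route — holds.
The saw is shared by weld and deburr — holds.
tap can only start once deburr is done — holds.
weld and press both need the brake — holds.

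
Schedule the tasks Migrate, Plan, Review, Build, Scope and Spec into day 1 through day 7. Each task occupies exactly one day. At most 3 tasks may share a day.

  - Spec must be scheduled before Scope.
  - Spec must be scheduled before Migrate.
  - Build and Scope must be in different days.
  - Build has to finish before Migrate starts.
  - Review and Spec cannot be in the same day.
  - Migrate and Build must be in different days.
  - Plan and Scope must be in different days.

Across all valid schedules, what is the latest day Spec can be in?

Downstream work caps Spec at day 6.
Spec at day 6 is achievable: Review=day 1; Build=day 1; Plan=day 1; Scope=day 7; Spec=day 6; Migrate=day 7.

day 6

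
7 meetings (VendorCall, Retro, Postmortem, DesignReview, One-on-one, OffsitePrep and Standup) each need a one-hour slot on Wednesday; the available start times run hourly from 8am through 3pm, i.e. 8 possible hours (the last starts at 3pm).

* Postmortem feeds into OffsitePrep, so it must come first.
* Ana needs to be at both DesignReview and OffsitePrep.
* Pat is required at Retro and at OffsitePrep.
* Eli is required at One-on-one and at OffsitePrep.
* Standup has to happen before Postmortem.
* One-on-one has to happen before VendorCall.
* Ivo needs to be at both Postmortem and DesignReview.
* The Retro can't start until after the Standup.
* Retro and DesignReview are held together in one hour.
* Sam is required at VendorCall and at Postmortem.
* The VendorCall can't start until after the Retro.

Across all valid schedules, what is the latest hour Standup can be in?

12pm

Downstream work caps Standup at 1pm.
Standup at 12pm is achievable: Retro in 1pm, DesignReview in 1pm, OffsitePrep in 3pm, Standup in 12pm, VendorCall in 3pm, One-on-one in 8am, Postmortem in 2pm.
Nothing later works — the conflict constraints rule out every hour after 12pm.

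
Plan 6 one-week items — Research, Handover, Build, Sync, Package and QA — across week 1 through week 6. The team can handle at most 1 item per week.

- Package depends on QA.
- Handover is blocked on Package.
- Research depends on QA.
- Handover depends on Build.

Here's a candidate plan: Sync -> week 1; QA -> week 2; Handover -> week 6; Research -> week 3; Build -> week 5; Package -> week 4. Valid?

Valid

Research depends on QA — holds.
Handover is blocked on Package — holds.
Package depends on QA — holds.
Handover depends on Build — holds.
The team can handle at most 1 item per week — holds.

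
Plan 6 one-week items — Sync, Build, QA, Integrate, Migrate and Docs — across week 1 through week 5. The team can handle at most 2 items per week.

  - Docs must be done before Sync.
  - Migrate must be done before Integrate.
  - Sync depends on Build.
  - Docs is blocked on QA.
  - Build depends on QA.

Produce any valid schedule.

Docs=week 2; Migrate=week 1; QA=week 1; Integrate=week 3; Build=week 2; Sync=week 3

Checking: QA(week 1) before Docs(week 2); Docs(week 2) before Sync(week 3); Build(week 2) before Sync(week 3); QA(week 1) before Build(week 2); Migrate(week 1) before Integrate(week 3); max 2 per week (cap 2).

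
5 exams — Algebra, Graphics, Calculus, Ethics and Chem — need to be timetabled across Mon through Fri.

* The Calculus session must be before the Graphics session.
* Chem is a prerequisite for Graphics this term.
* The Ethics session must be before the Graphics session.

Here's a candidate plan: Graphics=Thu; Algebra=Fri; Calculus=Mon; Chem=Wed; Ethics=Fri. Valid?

No. The Ethics session must be before the Graphics session is not satisfied.

The Calculus session must be before the Graphics session — holds.
Chem is a prerequisite for Graphics this term — holds.
The Ethics session must be before the Graphics session — violated.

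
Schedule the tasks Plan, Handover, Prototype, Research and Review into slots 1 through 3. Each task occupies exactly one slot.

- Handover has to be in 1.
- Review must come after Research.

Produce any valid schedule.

Prototype -> 1; Research -> 1; Handover -> 1; Review -> 2; Plan -> 1

Checking: Research(1) before Review(2); Handover=1 in [1,1].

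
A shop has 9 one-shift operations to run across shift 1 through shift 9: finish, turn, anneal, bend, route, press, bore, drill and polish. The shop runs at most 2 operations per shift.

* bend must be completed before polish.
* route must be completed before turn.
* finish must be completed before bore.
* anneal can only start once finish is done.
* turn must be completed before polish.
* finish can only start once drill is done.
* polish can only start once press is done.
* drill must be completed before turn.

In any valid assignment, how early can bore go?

Precedence pushes bore to at least shift 3.
bore at shift 3 is achievable: bore=shift 3; press=shift 4; turn=shift 2; bend=shift 4; drill=shift 1; anneal=shift 3; polish=shift 5; route=shift 1; finish=shift 2.

shift 3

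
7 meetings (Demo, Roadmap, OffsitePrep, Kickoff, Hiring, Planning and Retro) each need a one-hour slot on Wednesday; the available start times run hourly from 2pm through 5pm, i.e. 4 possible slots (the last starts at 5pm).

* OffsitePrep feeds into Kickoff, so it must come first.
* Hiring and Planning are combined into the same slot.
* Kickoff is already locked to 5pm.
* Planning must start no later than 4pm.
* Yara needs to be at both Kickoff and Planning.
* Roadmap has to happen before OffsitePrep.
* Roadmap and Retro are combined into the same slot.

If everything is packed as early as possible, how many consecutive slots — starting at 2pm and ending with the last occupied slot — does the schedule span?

The precedence chain requires at least 3 distinct slots.
Kickoff can't be placed before 5pm — that is slot 4 counting from 2pm — so the schedule must run through at least 4 slots.
4 works (last occupied slot: 5pm): for example OffsitePrep=3pm, Hiring=2pm, Roadmap=2pm, Kickoff=5pm, Planning=2pm, Retro=2pm, Demo=2pm.

4 slots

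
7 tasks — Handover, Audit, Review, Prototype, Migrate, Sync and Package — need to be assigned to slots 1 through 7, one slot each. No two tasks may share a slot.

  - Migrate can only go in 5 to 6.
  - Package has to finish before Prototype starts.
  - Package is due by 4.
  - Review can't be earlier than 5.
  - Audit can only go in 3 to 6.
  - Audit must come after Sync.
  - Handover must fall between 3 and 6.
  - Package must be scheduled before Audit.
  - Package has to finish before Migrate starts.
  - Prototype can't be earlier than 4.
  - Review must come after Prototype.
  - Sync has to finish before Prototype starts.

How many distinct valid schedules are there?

16

Splitting on Handover: it can be 3 (8), 4 (4), 5 (2), 6 (2). Listing each branch's schedules as (Audit, Review, Prototype, Migrate, Sync, Package):
Handover=3: (4,7,5,6,1,2) (4,7,5,6,2,1) (4,7,6,5,1,2) (4,7,6,5,2,1) (5,7,4,6,1,2) (5,7,4,6,2,1) (6,7,4,5,1,2) (6,7,4,5,2,1) — 8.
Handover=4: (3,7,5,6,1,2) (3,7,5,6,2,1) (3,7,6,5,1,2) (3,7,6,5,2,1) — 4.
Handover=5: (3,7,4,6,1,2) (3,7,4,6,2,1) — 2.
Handover=6: (3,7,4,5,1,2) (3,7,4,5,2,1) — 2.
Summing: 8 + 4 + 2 + 2 = 16.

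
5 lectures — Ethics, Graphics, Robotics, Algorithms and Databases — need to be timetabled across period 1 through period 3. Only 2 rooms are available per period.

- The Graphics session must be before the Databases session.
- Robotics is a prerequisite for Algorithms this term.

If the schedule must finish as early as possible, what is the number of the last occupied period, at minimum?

The precedence chain requires at least 2 distinct periods.
With at most 2 per period and 5 lectures, at least 3 periods are needed.
3 works (last occupied period: period 3): for example Algorithms -> period 2, Databases -> period 2, Ethics -> period 3, Graphics -> period 1, Robotics -> period 1.

period 3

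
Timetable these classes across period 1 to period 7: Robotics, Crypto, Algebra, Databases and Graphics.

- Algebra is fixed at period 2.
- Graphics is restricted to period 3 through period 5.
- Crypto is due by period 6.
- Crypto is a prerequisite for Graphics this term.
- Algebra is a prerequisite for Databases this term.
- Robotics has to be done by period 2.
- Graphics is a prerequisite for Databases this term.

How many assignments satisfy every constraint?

50

Splitting on Robotics: it can be period 1 (25), period 2 (25). Listing each branch's schedules as (Crypto, Algebra, Databases, Graphics) by period number:
Robotics=period 1: (1,2,4,3) (1,2,5,3) (1,2,5,4) (1,2,6,3) (1,2,6,4) (1,2,6,5) (1,2,7,3) (1,2,7,4) (1,2,7,5) (2,2,4,3) (2,2,5,3) (2,2,5,4) (2,2,6,3) (2,2,6,4) (2,2,6,5) (2,2,7,3) (2,2,7,4) (2,2,7,5) (3,2,5,4) (3,2,6,4) (3,2,6,5) (3,2,7,4) (3,2,7,5) (4,2,6,5) (4,2,7,5) — 25.
Robotics=period 2: (1,2,4,3) (1,2,5,3) (1,2,5,4) (1,2,6,3) (1,2,6,4) (1,2,6,5) (1,2,7,3) (1,2,7,4) (1,2,7,5) (2,2,4,3) (2,2,5,3) (2,2,5,4) (2,2,6,3) (2,2,6,4) (2,2,6,5) (2,2,7,3) (2,2,7,4) (2,2,7,5) (3,2,5,4) (3,2,6,4) (3,2,6,5) (3,2,7,4) (3,2,7,5) (4,2,6,5) (4,2,7,5) — 25.
Summing: 25 + 25 = 50.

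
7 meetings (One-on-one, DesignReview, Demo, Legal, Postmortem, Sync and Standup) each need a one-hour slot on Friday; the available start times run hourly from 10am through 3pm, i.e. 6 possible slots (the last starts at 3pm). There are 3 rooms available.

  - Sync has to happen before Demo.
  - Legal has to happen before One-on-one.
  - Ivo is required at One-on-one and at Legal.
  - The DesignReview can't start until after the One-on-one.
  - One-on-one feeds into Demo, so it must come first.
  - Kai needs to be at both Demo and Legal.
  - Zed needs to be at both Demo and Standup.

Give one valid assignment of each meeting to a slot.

Legal -> 10am, Sync -> 10am, Demo -> 12pm, One-on-one -> 11am, DesignReview -> 12pm, Standup -> 11am, Postmortem -> 10am

Checking: Sync(10am) before Demo(12pm); One-on-one(11am) before Demo(12pm); Legal(10am) before One-on-one(11am); One-on-one(11am) before DesignReview(12pm); Demo(12pm) != Legal(10am); One-on-one(11am) != Legal(10am); Demo(12pm) != Standup(11am); max 3 per slot (cap 3).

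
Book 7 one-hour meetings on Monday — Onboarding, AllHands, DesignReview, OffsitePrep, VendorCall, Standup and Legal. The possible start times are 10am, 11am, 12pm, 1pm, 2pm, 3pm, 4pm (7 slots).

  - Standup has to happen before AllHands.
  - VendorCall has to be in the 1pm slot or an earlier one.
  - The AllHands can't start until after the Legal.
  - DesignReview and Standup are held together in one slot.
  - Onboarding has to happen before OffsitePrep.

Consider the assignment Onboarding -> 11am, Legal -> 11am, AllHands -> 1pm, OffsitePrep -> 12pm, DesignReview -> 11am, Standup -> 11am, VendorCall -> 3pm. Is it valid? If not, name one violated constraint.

The AllHands can't start until after the Legal — holds.
VendorCall has to be in the 1pm slot or an earlier one — violated.
DesignReview and Standup are held together in one slot — holds.
Onboarding has to happen before OffsitePrep — holds.
Standup has to happen before AllHands — holds.

Invalid. VendorCall has to be in the 1pm slot or an earlier one.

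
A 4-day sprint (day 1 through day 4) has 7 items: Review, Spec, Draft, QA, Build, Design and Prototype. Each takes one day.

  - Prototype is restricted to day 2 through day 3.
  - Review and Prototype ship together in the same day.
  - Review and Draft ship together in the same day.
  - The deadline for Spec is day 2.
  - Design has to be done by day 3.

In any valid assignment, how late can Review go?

Review must be in the same day as Prototype, which can't be before day 2, so Review is at least day 2; Review must be in the same day as Prototype, which can't be after day 3, so Review is at most day 3.
Review at day 3 is achievable: Prototype in day 3, Spec in day 1, Design in day 1, Draft in day 3, Review in day 3, Build in day 1, QA in day 1.

day 3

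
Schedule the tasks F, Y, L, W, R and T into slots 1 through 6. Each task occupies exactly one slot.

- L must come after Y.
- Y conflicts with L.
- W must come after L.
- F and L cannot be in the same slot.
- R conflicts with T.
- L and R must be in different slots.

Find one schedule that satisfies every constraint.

R -> 1; Y -> 1; F -> 1; W -> 3; T -> 2; L -> 2

Checking: Y(1) before L(2); L(2) before W(3); Y(1) != L(2); L(2) != R(1); R(1) != T(2); F(1) != L(2).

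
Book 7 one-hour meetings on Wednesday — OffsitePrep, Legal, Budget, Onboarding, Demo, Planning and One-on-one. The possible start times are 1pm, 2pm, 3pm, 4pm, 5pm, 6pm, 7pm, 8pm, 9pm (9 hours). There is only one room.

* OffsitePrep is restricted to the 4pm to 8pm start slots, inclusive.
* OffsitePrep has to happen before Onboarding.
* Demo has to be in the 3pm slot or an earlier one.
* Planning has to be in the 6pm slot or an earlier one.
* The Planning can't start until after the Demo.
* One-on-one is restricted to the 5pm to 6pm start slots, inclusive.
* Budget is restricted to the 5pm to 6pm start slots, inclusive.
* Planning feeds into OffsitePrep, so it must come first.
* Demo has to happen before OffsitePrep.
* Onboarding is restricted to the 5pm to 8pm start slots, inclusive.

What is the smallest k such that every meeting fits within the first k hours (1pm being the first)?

7

The precedence chain requires at least 4 distinct hours.
With at most 1 per hour and 7 meetings, at least 7 hours are needed.
Budget can't be placed before 5pm — that is hour 5 counting from 1pm — so the schedule must run through at least 5 hours.
7 works (last occupied hour: 7pm): for example Budget -> 5pm; Onboarding -> 7pm; One-on-one -> 6pm; Legal -> 3pm; Planning -> 2pm; OffsitePrep -> 4pm; Demo -> 1pm.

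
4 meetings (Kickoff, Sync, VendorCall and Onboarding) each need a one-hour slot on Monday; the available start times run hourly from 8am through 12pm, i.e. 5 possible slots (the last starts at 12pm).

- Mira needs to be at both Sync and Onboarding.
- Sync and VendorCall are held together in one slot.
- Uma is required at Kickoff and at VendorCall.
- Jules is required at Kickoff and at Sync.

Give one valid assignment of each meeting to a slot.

VendorCall=9am; Onboarding=8am; Sync=9am; Kickoff=8am

Checking: Kickoff(8am) != VendorCall(9am); Sync(9am) != Onboarding(8am); Kickoff(8am) != Sync(9am); Sync = VendorCall = 9am.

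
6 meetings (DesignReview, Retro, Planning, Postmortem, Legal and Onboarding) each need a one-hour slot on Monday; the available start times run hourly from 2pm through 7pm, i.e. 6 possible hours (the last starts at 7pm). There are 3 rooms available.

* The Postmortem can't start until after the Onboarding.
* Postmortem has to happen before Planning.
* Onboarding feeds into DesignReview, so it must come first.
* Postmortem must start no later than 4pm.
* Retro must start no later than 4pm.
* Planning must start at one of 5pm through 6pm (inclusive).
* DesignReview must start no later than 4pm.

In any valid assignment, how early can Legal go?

Legal at 2pm is achievable: Postmortem=3pm, Legal=2pm, Onboarding=2pm, DesignReview=3pm, Planning=5pm, Retro=2pm.

2pm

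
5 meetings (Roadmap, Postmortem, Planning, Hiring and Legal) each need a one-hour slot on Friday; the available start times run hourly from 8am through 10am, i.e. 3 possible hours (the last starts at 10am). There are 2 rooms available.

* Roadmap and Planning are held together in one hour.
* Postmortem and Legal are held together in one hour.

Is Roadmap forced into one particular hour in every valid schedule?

No

Roadmap can be 8am (e.g. Roadmap -> 8am, Hiring -> 10am, Legal -> 9am, Postmortem -> 9am, Planning -> 8am) or 9am (e.g. Legal=8am; Hiring=10am; Planning=9am; Roadmap=9am; Postmortem=8am).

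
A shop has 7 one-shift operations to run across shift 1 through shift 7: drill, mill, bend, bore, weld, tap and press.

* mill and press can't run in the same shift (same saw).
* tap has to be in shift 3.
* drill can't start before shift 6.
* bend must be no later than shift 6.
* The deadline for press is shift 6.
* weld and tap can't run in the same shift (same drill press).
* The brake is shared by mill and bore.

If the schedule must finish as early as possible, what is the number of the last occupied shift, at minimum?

6

drill can't be placed before shift 6, so the schedule must run through at least shift 6.
6 works (last occupied shift: shift 6): for example bore=shift 2; press=shift 2; tap=shift 3; weld=shift 1; mill=shift 1; drill=shift 6; bend=shift 1.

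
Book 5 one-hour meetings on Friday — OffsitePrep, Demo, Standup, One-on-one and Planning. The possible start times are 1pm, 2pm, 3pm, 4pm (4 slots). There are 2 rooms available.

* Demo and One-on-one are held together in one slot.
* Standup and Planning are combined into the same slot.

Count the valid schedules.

24

Splitting on OffsitePrep: it can be 1pm (6), 2pm (6), 3pm (6), 4pm (6). Listing each branch's schedules as (Demo, Standup, One-on-one, Planning):
OffsitePrep=1pm: (2pm,3pm,2pm,3pm) (2pm,4pm,2pm,4pm) (3pm,2pm,3pm,2pm) (3pm,4pm,3pm,4pm) (4pm,2pm,4pm,2pm) (4pm,3pm,4pm,3pm) — 6.
OffsitePrep=2pm: (1pm,3pm,1pm,3pm) (1pm,4pm,1pm,4pm) (3pm,1pm,3pm,1pm) (3pm,4pm,3pm,4pm) (4pm,1pm,4pm,1pm) (4pm,3pm,4pm,3pm) — 6.
OffsitePrep=3pm: (1pm,2pm,1pm,2pm) (1pm,4pm,1pm,4pm) (2pm,1pm,2pm,1pm) (2pm,4pm,2pm,4pm) (4pm,1pm,4pm,1pm) (4pm,2pm,4pm,2pm) — 6.
OffsitePrep=4pm: (1pm,2pm,1pm,2pm) (1pm,3pm,1pm,3pm) (2pm,1pm,2pm,1pm) (2pm,3pm,2pm,3pm) (3pm,1pm,3pm,1pm) (3pm,2pm,3pm,2pm) — 6.
Summing: 6 + 6 + 6 + 6 = 24.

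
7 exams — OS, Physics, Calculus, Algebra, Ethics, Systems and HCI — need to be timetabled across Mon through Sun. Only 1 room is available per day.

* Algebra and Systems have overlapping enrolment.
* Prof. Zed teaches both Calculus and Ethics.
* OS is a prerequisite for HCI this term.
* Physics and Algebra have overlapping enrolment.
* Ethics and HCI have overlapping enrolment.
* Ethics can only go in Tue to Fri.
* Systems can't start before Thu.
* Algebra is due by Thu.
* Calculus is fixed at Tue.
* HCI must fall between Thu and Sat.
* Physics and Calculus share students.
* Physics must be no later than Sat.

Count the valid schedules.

20

Splitting on OS: it can be Mon (7), Wed (5), Thu (4), Fri (4). Listing each branch's schedules as (Physics, Calculus, Algebra, Ethics, Systems, HCI):
OS=Mon: (Wed,Tue,Thu,Fri,Sun,Sat) (Thu,Tue,Wed,Fri,Sun,Sat) (Fri,Tue,Wed,Thu,Sun,Sat) (Fri,Tue,Thu,Wed,Sun,Sat) (Sat,Tue,Wed,Thu,Sun,Fri) (Sat,Tue,Wed,Fri,Sun,Thu) (Sat,Tue,Thu,Wed,Sun,Fri) — 7.
OS=Wed: (Mon,Tue,Thu,Fri,Sun,Sat) (Thu,Tue,Mon,Fri,Sun,Sat) (Fri,Tue,Mon,Thu,Sun,Sat) (Sat,Tue,Mon,Thu,Sun,Fri) (Sat,Tue,Mon,Fri,Sun,Thu) — 5.
OS=Thu: (Mon,Tue,Wed,Fri,Sun,Sat) (Wed,Tue,Mon,Fri,Sun,Sat) (Fri,Tue,Mon,Wed,Sun,Sat) (Sat,Tue,Mon,Wed,Sun,Fri) — 4.
OS=Fri: (Mon,Tue,Wed,Thu,Sun,Sat) (Mon,Tue,Thu,Wed,Sun,Sat) (Wed,Tue,Mon,Thu,Sun,Sat) (Thu,Tue,Mon,Wed,Sun,Sat) — 4.
Summing: 7 + 5 + 4 + 4 = 20.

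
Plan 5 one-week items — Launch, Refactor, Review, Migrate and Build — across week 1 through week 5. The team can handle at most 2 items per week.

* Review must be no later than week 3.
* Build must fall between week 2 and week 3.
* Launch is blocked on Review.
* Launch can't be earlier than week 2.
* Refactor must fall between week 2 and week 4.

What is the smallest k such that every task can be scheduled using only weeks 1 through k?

The precedence chain requires at least 2 distinct weeks.
With at most 2 per week and 5 tasks, at least 3 weeks are needed.
3 works (last occupied week: week 3): for example Refactor in week 2, Build in week 3, Review in week 1, Migrate in week 1, Launch in week 2.

3 weeks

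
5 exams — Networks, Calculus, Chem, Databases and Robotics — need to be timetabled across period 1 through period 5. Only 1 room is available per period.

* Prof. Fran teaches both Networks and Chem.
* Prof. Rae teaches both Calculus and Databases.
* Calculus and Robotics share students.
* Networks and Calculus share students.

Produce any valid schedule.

Databases in period 4, Chem in period 3, Robotics in period 5, Networks in period 1, Calculus in period 2

Checking: Calculus(period 2) != Robotics(period 5); Networks(period 1) != Calculus(period 2); Networks(period 1) != Chem(period 3); Calculus(period 2) != Databases(period 4); max 1 per period (cap 1).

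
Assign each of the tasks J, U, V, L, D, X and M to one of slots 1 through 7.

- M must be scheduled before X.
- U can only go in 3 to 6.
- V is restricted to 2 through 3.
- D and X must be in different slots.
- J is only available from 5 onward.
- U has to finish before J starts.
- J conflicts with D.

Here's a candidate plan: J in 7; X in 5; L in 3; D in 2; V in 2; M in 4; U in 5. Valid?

Yes, all constraints hold

D and X must be in different slots — holds.
J is only available from 5 onward — holds.
J conflicts with D — holds.
U can only go in 3 to 6 — holds.
V is restricted to 2 through 3 — holds.
M must be scheduled before X — holds.
U has to finish before J starts — holds.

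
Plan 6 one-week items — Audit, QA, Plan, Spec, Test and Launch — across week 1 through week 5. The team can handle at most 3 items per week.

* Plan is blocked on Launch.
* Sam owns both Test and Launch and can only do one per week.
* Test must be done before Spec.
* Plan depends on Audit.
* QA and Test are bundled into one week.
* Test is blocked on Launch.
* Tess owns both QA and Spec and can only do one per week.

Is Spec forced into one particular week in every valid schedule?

Spec can be week 3 (e.g. Audit -> week 1, Test -> week 2, Plan -> week 2, QA -> week 2, Launch -> week 1, Spec -> week 3) or week 4 (e.g. Plan=week 2; Launch=week 1; Spec=week 4; Audit=week 1; Test=week 2; QA=week 2).

No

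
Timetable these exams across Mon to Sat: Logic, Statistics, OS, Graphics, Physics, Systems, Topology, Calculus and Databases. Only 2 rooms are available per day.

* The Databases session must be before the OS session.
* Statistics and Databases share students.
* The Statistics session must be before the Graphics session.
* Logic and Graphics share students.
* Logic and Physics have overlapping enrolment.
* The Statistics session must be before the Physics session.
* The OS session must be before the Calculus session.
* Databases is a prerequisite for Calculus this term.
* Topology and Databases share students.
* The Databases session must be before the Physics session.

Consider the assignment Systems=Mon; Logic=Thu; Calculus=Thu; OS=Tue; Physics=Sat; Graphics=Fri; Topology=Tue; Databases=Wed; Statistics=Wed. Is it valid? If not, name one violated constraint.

Topology and Databases share students — holds.
The OS session must be before the Calculus session — holds.
Logic and Physics have overlapping enrolment — holds.
The Databases session must be before the OS session — violated.
Statistics and Databases share students — violated.
The Databases session must be before the Physics session — holds.
Only 2 rooms are available per day — holds.
Databases is a prerequisite for Calculus this term — holds.
The Statistics session must be before the Graphics session — holds.
Logic and Graphics share students — holds.
The Statistics session must be before the Physics session — holds.

Invalid. Statistics and Databases share students.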